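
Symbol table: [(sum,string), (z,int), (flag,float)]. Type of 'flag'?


Lookup 'flag' → type float


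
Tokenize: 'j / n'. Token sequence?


Scan left to right, longest-match per lexeme
Tokens: ID(j), OP(/), ID(n)


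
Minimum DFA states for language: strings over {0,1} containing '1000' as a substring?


KMP-style automaton: 4 progress states + 1 absorbing accept = 5
Minimal DFA: 5 states


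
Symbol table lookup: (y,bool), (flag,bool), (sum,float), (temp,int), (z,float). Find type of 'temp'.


Lookup 'temp' → type int


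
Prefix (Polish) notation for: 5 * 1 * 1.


left-to-right (same/higher precedence on left): tree is (* (* 5 1) 1)
Prefix: * * 5 1 1


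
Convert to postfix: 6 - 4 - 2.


Left to right (same or higher precedence on left)
Postfix: 6 4 - 2 -


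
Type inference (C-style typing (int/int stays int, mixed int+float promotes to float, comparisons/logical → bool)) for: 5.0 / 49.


Operand types: float / int
Rule: mixed int/float promotes to float; int/int stays int
Result type: float


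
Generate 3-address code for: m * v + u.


Break into single-operator statements:
t1 = m * v
t2 = t1 + u


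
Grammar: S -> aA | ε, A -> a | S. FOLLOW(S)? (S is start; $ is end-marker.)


$ ∈ FOLLOW(S). For each A -> αBβ: add FIRST(β)\{ε} to FOLLOW(B); if β nullable, add FOLLOW(A).
FOLLOW(S) = {$}


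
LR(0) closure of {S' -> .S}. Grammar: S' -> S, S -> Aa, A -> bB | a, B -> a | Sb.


Start: S' -> .S
For each item with dot before a nonterminal B, add B -> .γ for every B-production
Closure: [S' -> .S, S -> .Aa, A -> .bB, A -> .a]


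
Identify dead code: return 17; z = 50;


statement follows a return and is unreachable
Dead: 'z = 50'


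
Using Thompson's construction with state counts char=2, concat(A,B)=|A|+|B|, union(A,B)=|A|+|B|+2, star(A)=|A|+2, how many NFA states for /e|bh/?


Syntax tree has 3 char leaf(s), 1 union(s), 0 star(s)
chars contribute 3×2 = 6; each union adds +2; each star adds +2
Total: 6 + 2 + 0 = 8 states


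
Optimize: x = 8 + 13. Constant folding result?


8 + 13 = 21 at compile time
Optimized: x = 21


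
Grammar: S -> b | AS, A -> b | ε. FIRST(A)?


Per alternative of A: FIRST(b) = {b}; FIRST(ε) = {ε}
FIRST(A) = {b, ε}


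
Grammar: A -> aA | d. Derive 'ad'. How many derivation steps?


Derivation: A => aA => ad
Steps: 2


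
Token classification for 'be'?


Pattern: letter/underscore followed by alphanumerics, not a keyword
Type: IDENTIFIER


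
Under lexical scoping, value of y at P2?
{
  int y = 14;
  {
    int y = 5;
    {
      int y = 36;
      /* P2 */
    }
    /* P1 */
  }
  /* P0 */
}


y declared in the same block as P2
y = 36


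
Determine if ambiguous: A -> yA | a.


right-linear, alternatives start with distinct terminals 'y' vs 'a': unique leftmost derivation
Unambiguous


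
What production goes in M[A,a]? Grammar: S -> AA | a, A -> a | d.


For [A, a]: 'a' ∈ FIRST(a)
Entry: A -> a


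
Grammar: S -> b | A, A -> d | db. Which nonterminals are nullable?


A nonterminal is nullable iff some alternative derives ε (directly, or every symbol in it is nullable)
Nullable: {}


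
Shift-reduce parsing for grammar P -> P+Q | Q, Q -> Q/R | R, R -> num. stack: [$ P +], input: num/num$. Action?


no handle ('P+' is not any RHS); shift 'num'
Action: shift


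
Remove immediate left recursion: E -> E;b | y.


Left-recursive alternatives: E;b; non-recursive: y
Introduce E': E -> yE', E' -> ;bE' | ε


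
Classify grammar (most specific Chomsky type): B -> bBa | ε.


Single nonterminal LHS, but b^n a^n is not regular
Classification: Type 2 (Context-Free)


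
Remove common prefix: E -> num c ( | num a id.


Common prefix: 'num'
Factored: E -> num E', E' -> c ( | a id


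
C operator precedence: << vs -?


'-' is additive (level 9); '<<' is shift (level 8)
Higher level binds tighter
'-' has higher precedence than '<<'


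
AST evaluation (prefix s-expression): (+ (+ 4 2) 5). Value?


Evaluate inner: (+ 4 2) = 6
Evaluate root: (+ 6 5) = 11
Result: 11


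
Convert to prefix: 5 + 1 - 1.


left-to-right (same/higher precedence on left): tree is (- (+ 5 1) 1)
Prefix: - + 5 1 1


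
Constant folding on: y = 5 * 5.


5 * 5 = 25 at compile time
Optimized: y = 25


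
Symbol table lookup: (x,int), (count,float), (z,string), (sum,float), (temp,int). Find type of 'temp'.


Lookup 'temp' → type int


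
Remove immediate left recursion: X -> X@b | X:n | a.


Left-recursive alternatives: X@b, X:n; non-recursive: a
Introduce X': X -> aX', X' -> @bX' | :nX' | ε


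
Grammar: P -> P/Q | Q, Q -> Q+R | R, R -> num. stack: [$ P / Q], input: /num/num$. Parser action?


handle 'P/Q' on top; lookahead ∈ FOLLOW(P) = {/, $}
Action: reduce (P -> P/Q)


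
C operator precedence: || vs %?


'%' is multiplicative (level 10); '||' is logical OR (level 1)
Higher level binds tighter
'%' has higher precedence than '||'


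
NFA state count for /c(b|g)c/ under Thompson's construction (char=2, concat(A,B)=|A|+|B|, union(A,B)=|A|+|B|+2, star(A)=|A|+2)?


Syntax tree has 4 char leaf(s), 1 union(s), 0 star(s)
chars contribute 4×2 = 8; each union adds +2; each star adds +2
Total: 8 + 2 + 0 = 10 states


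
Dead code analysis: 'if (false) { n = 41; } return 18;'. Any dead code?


condition is constant false, so the whole block is unreachable
Dead: 'if (false) { n = 41; }'


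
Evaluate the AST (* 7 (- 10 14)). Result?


Evaluate inner: (- 10 14) = -4
Evaluate root: (* 7 -4) = -28
Result: -28


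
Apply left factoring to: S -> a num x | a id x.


Common prefix: 'a'
Factored: S -> a S', S' -> num x | id x


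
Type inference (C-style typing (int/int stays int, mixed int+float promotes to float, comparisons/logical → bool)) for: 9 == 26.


Operand types: int == int
Rule: comparison yields bool
Result type: bool


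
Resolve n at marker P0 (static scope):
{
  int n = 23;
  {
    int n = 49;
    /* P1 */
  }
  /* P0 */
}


n declared in the same block as P0
n = 23


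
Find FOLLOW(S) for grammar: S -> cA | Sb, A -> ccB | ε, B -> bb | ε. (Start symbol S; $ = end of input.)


$ ∈ FOLLOW(S). For each A -> αBβ: add FIRST(β)\{ε} to FOLLOW(B); if β nullable, add FOLLOW(A).
FOLLOW(S) = {$, b}


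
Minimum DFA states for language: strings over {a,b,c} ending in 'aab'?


Track the longest suffix of input matching a prefix of 'aab': 4 classes (prefixes of length 0..3)
Minimal DFA: 4 states


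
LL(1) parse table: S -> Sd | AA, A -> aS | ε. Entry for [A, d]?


For [A, d]: ε is nullable and 'd' ∈ FOLLOW(A)
Entry: A -> ε


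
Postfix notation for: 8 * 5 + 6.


Left to right (same or higher precedence on left)
Postfix: 8 5 * 6 +


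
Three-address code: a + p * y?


Break into single-operator statements:
t1 = p * y
t2 = a + t1


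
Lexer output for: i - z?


Scan left to right, longest-match per lexeme
Tokens: ID(i), OP(-), ID(z)


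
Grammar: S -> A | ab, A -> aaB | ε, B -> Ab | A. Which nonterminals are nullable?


A nonterminal is nullable iff some alternative derives ε (directly, or every symbol in it is nullable)
Nullable: {A, B, S}


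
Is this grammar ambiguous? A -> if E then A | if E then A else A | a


dangling else: 'if E then if E then a else a' parses two ways
Ambiguous


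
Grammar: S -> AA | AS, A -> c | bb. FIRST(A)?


Per alternative of A: FIRST(c) = {c}; FIRST(bb) = {b}
FIRST(A) = {b, c}


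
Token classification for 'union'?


Pattern: reserved word
Type: KEYWORD


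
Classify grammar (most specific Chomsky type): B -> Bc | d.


Left-linear: every RHS is a terminal or one nonterminal followed by a terminal
Classification: Type 3 (Regular)


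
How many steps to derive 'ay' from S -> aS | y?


Derivation: S => aS => ay
Steps: 2


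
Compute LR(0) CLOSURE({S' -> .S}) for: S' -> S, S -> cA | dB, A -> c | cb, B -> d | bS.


Start: S' -> .S
For each item with dot before a nonterminal B, add B -> .γ for every B-production
Closure: [S' -> .S, S -> .cA, S -> .dB]


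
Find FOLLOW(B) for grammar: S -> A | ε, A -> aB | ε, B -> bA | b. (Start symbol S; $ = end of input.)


$ ∈ FOLLOW(S). For each A -> αBβ: add FIRST(β)\{ε} to FOLLOW(B); if β nullable, add FOLLOW(A).
FOLLOW(B) = {$}


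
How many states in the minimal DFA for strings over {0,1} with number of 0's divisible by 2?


Track (count of 0) mod 2: states 0..1, accept at 0
Minimal DFA: 2 states


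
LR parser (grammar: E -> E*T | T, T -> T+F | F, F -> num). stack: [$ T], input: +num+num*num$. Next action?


shift '+' to continue T -> T+F
Action: shift


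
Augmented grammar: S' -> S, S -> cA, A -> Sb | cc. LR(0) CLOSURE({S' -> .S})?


Start: S' -> .S
For each item with dot before a nonterminal B, add B -> .γ for every B-production
Closure: [S' -> .S, S -> .cA]


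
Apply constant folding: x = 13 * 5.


13 * 5 = 65 at compile time
Optimized: x = 65


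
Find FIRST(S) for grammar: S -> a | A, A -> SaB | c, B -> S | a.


Per alternative of S: FIRST(a) = {a}; FIRST(A) = {a, c}
FIRST(S) = {a, c}


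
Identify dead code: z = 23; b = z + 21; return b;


z is read by b's definition; b is returned
No dead code


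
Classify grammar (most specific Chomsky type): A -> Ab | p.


Left-linear: every RHS is a terminal or one nonterminal followed by a terminal
Classification: Type 3 (Regular)


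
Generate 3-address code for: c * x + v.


Break into single-operator statements:
t1 = c * x
t2 = t1 + v


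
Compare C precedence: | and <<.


'<<' is shift (level 8); '|' is bitwise OR (level 3)
Higher level binds tighter
'<<' has higher precedence than '|'


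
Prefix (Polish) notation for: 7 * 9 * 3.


left-to-right (same/higher precedence on left): tree is (* (* 7 9) 3)
Prefix: * * 7 9 3


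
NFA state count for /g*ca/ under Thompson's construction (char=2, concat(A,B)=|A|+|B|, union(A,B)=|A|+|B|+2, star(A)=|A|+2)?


Syntax tree has 3 char leaf(s), 0 union(s), 1 star(s)
chars contribute 3×2 = 6; each union adds +2; each star adds +2
Total: 6 + 0 + 2 = 8 states


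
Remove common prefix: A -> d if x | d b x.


Common prefix: 'd'
Factored: A -> d A', A' -> if x | b x


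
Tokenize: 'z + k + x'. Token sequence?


Scan left to right, longest-match per lexeme
Tokens: ID(z), OP(+), ID(k), OP(+), ID(x)


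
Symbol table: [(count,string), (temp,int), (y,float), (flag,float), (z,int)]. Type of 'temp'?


Lookup 'temp' → type int


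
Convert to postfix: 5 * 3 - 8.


Left to right (same or higher precedence on left)
Postfix: 5 3 * 8 -


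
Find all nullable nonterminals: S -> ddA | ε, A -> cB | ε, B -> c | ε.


A nonterminal is nullable iff some alternative derives ε (directly, or every symbol in it is nullable)
Nullable: {A, B, S}


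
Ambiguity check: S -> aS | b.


right-linear, alternatives start with distinct terminals 'a' vs 'b': unique leftmost derivation
Unambiguous


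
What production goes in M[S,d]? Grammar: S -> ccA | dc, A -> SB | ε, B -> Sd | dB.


For [S, d]: 'd' ∈ FIRST(dc)
Entry: S -> dc


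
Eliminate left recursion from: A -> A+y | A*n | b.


Left-recursive alternatives: A+y, A*n; non-recursive: b
Introduce A': A -> bA', A' -> +yA' | *nA' | ε


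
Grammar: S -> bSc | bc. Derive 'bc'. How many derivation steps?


Derivation: S => bc
Steps: 1


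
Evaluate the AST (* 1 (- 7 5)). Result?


Evaluate inner: (- 7 5) = 2
Evaluate root: (* 1 2) = 2
Result: 2


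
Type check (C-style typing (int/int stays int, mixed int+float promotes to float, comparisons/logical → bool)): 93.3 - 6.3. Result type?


Operand types: float - float
Rule: mixed int/float promotes to float; int/int stays int
Result type: float


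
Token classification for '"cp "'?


Pattern: double-quoted sequence
Type: STRING_LITERAL


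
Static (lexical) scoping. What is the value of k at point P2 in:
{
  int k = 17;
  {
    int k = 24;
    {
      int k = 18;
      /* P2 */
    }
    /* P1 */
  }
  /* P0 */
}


k declared in the same block as P2
k = 18


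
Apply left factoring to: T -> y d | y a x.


Common prefix: 'y'
Factored: T -> y T', T' -> d | a x


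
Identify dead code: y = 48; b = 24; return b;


y is assigned but never read
Dead: 'y = 48'


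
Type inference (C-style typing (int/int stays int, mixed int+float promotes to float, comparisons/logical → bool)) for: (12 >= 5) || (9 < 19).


Operand types: bool || bool
Rule: logical operators take bool operands and yield bool
Result type: bool


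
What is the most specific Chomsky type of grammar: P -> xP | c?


Right-linear: every RHS is a terminal or a terminal followed by one nonterminal
Classification: Type 3 (Regular)


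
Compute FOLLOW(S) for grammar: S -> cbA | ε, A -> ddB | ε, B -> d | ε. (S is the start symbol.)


$ ∈ FOLLOW(S). For each A -> αBβ: add FIRST(β)\{ε} to FOLLOW(B); if β nullable, add FOLLOW(A).
FOLLOW(S) = {$}


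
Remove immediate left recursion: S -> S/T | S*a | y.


Left-recursive alternatives: S/T, S*a; non-recursive: y
Introduce S': S -> yS', S' -> /TS' | *aS' | ε


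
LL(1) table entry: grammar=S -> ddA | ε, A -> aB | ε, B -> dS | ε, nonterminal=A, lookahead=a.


For [A, a]: 'a' ∈ FIRST(aB)
Entry: A -> aB


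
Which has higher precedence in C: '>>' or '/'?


'/' is multiplicative (level 10); '>>' is shift (level 8)
Higher level binds tighter
'/' has higher precedence than '>>'


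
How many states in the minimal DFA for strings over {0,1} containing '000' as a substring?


KMP-style automaton: 3 progress states + 1 absorbing accept = 4
Minimal DFA: 4 states


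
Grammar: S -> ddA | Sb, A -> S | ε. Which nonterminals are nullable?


A nonterminal is nullable iff some alternative derives ε (directly, or every symbol in it is nullable)
Nullable: {A}


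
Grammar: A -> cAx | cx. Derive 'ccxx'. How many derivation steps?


Derivation: A => cAx => ccxx
Steps: 2


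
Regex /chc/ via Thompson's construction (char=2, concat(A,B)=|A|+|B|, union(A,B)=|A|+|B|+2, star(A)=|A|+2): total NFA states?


Syntax tree has 3 char leaf(s), 0 union(s), 0 star(s)
chars contribute 3×2 = 6; each union adds +2; each star adds +2
Total: 6 + 0 + 0 = 6 states


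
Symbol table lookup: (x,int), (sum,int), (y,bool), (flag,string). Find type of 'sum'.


Lookup 'sum' → type int


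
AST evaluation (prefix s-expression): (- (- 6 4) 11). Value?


Evaluate inner: (- 6 4) = 2
Evaluate root: (- 2 11) = -9
Result: -9


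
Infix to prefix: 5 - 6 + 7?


left-to-right (same/higher precedence on left): tree is (+ (- 5 6) 7)
Prefix: + - 5 6 7


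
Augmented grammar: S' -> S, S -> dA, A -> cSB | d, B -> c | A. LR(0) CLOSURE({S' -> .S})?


Start: S' -> .S
For each item with dot before a nonterminal B, add B -> .γ for every B-production
Closure: [S' -> .S, S -> .dA]


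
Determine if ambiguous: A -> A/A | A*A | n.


'n/n*n' has two parse trees (no precedence encoded between / and *)
Ambiguous


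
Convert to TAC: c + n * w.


Break into single-operator statements:
t1 = n * w
t2 = c + t1


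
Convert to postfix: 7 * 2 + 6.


Left to right (same or higher precedence on left)
Postfix: 7 2 * 6 +


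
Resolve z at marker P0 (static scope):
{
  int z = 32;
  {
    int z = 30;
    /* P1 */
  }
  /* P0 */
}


z declared in the same block as P0
z = 32


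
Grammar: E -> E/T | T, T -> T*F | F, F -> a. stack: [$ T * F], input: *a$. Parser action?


handle 'T*F' on top
Action: reduce (T -> T*F)


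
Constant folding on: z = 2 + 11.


2 + 11 = 13 at compile time
Optimized: z = 13


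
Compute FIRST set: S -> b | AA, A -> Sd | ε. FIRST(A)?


Per alternative of A: FIRST(Sd) = {b, d}; FIRST(ε) = {ε}
FIRST(A) = {b, d, ε}


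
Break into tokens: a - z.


Scan left to right, longest-match per lexeme
Tokens: ID(a), OP(-), ID(z)


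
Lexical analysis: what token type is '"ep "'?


Pattern: double-quoted sequence
Type: STRING_LITERAL


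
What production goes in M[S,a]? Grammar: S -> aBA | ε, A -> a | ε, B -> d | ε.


For [S, a]: 'a' ∈ FIRST(aBA)
Entry: S -> aBA


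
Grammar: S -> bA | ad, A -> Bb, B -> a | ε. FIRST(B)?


Per alternative of B: FIRST(a) = {a}; FIRST(ε) = {ε}
FIRST(B) = {a, ε}


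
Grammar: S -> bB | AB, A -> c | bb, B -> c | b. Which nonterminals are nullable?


A nonterminal is nullable iff some alternative derives ε (directly, or every symbol in it is nullable)
Nullable: {}


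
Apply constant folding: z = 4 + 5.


4 + 5 = 9 at compile time
Optimized: z = 9


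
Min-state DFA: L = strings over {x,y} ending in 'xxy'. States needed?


Track the longest suffix of input matching a prefix of 'xxy': 4 classes (prefixes of length 0..3)
Minimal DFA: 4 states


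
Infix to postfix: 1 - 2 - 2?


Left to right (same or higher precedence on left)
Postfix: 1 2 - 2 -


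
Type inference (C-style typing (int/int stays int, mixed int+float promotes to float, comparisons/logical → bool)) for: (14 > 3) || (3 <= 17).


Operand types: bool || bool
Rule: logical operators take bool operands and yield bool
Result type: bool


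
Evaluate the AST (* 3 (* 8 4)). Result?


Evaluate inner: (* 8 4) = 32
Evaluate root: (* 3 32) = 96
Result: 96


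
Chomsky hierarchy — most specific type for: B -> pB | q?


Right-linear: every RHS is a terminal or a terminal followed by one nonterminal
Classification: Type 3 (Regular)


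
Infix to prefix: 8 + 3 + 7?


left-to-right (same/higher precedence on left): tree is (+ (+ 8 3) 7)
Prefix: + + 8 3 7


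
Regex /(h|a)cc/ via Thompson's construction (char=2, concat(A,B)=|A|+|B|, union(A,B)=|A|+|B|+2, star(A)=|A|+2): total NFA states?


Syntax tree has 4 char leaf(s), 1 union(s), 0 star(s)
chars contribute 4×2 = 8; each union adds +2; each star adds +2
Total: 8 + 2 + 0 = 10 states


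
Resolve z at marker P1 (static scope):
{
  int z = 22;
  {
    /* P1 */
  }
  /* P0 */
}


P1's block does not declare z; resolves to the enclosing declaration at depth 0
z = 22


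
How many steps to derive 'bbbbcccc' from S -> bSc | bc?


Derivation: S => bSc => bbScc => bbbSccc => bbbbcccc
Steps: 4


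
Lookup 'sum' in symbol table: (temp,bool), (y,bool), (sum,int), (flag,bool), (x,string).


Lookup 'sum' → type int


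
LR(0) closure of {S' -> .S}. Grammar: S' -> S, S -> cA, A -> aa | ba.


Start: S' -> .S
For each item with dot before a nonterminal B, add B -> .γ for every B-production
Closure: [S' -> .S, S -> .cA]


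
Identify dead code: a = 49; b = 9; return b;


a is assigned but never read
Dead: 'a = 49'


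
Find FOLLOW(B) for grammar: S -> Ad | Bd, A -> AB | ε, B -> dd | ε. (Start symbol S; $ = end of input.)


$ ∈ FOLLOW(S). For each A -> αBβ: add FIRST(β)\{ε} to FOLLOW(B); if β nullable, add FOLLOW(A).
FOLLOW(B) = {d}


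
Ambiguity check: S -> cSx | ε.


balanced c^n…x^n: each string has a unique parse
Unambiguous


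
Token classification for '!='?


Pattern: operator symbol
Type: OPERATOR


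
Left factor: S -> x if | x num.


Common prefix: 'x'
Factored: S -> x S', S' -> if | num


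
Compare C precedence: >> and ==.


'>>' is shift (level 8); '==' is equality (level 6)
Higher level binds tighter
'>>' has higher precedence than '=='


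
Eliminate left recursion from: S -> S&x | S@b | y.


Left-recursive alternatives: S&x, S@b; non-recursive: y
Introduce S': S -> yS', S' -> &xS' | @bS' | ε


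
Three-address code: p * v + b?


Break into single-operator statements:
t1 = p * v
t2 = t1 + b


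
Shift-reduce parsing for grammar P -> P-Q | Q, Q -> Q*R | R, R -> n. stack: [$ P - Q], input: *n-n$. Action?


'*' can extend Q; shift to build Q -> Q*R
Action: shift


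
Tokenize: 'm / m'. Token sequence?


Scan left to right, longest-match per lexeme
Tokens: ID(m), OP(/), ID(m)


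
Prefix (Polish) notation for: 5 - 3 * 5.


'*' binds tighter: tree is (- 5 (* 3 5))
Prefix: - 5 * 3 5


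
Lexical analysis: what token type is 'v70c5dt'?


Pattern: letter/underscore followed by alphanumerics, not a keyword
Type: IDENTIFIER


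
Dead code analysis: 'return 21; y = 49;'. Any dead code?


statement follows a return and is unreachable
Dead: 'y = 49'


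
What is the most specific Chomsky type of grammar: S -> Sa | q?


Left-linear: every RHS is a terminal or one nonterminal followed by a terminal
Classification: Type 3 (Regular)


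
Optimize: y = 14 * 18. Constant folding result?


14 * 18 = 252 at compile time
Optimized: y = 252


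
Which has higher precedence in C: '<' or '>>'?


'>>' is shift (level 8); '<' is relational (level 7)
Higher level binds tighter
'>>' has higher precedence than '<'


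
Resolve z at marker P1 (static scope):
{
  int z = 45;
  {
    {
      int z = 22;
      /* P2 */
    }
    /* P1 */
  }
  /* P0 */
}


P1's block does not declare z; resolves to the enclosing declaration at depth 0
z = 45


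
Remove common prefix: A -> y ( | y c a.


Common prefix: 'y'
Factored: A -> y A', A' -> ( | c a


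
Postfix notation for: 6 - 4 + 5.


Left to right (same or higher precedence on left)
Postfix: 6 4 - 5 +


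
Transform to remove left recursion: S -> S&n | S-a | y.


Left-recursive alternatives: S&n, S-a; non-recursive: y
Introduce S': S -> yS', S' -> &nS' | -aS' | ε


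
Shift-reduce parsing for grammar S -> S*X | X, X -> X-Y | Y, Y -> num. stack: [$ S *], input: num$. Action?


no handle ('S*' is not any RHS); shift 'num'
Action: shift


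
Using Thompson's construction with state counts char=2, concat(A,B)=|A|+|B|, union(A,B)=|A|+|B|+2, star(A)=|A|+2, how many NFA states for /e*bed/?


Syntax tree has 4 char leaf(s), 0 union(s), 1 star(s)
chars contribute 4×2 = 8; each union adds +2; each star adds +2
Total: 8 + 0 + 2 = 10 states


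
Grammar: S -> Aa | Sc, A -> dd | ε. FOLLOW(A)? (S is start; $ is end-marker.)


$ ∈ FOLLOW(S). For each A -> αBβ: add FIRST(β)\{ε} to FOLLOW(B); if β nullable, add FOLLOW(A).
FOLLOW(A) = {a}


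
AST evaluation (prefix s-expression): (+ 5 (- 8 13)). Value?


Evaluate inner: (- 8 13) = -5
Evaluate root: (+ 5 -5) = 0
Result: 0


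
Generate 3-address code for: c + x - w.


Break into single-operator statements:
t1 = c + x
t2 = t1 - w


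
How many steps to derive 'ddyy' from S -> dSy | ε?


Derivation: S => dSy => ddSyy => ddyy
Steps: 3


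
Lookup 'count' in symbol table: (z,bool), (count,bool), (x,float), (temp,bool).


Lookup 'count' → type bool


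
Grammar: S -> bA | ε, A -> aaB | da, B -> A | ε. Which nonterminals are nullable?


A nonterminal is nullable iff some alternative derives ε (directly, or every symbol in it is nullable)
Nullable: {B, S}


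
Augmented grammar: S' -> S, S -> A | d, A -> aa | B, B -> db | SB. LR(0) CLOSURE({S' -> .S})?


Start: S' -> .S
For each item with dot before a nonterminal B, add B -> .γ for every B-production
Closure: [S' -> .S, S -> .A, S -> .d, A -> .aa, A -> .B, B -> .db, B -> .SB]


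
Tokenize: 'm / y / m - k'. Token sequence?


Scan left to right, longest-match per lexeme
Tokens: ID(m), OP(/), ID(y), OP(/), ID(m), OP(-), ID(k)


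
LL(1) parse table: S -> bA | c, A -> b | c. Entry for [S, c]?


For [S, c]: 'c' ∈ FIRST(c)
Entry: S -> c


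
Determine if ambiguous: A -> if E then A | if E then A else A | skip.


dangling else: 'if E then if E then skip else skip' parses two ways
Ambiguous


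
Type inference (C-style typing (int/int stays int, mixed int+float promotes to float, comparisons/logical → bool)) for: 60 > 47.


Operand types: int > int
Rule: comparison yields bool
Result type: bool


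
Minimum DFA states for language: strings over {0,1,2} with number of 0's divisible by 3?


Track (count of 0) mod 3: states 0..2, accept at 0
Minimal DFA: 3 states


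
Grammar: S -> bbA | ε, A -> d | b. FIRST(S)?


Per alternative of S: FIRST(bbA) = {b}; FIRST(ε) = {ε}
FIRST(S) = {b, ε}


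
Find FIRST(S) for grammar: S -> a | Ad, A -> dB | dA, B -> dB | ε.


Per alternative of S: FIRST(a) = {a}; FIRST(Ad) = {d}
FIRST(S) = {a, d}


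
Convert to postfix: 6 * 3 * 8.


Left to right (same or higher precedence on left)
Postfix: 6 3 * 8 *


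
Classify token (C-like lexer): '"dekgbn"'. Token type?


Pattern: double-quoted sequence
Type: STRING_LITERAL


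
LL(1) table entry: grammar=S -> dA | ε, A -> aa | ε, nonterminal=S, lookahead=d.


For [S, d]: 'd' ∈ FIRST(dA)
Entry: S -> dA


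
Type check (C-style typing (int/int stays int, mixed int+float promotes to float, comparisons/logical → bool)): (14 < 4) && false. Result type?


Operand types: bool && bool
Rule: logical operators take bool operands and yield bool
Result type: bool


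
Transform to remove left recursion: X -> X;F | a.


Left-recursive alternatives: X;F; non-recursive: a
Introduce X': X -> aX', X' -> ;FX' | ε


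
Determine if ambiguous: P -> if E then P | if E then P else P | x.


dangling else: 'if E then if E then x else x' parses two ways
Ambiguous


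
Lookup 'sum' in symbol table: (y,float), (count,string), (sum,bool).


Lookup 'sum' → type bool


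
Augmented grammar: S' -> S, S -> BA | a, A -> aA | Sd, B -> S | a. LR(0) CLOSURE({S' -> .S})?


Start: S' -> .S
For each item with dot before a nonterminal B, add B -> .γ for every B-production
Closure: [S' -> .S, S -> .BA, S -> .a, B -> .S, B -> .a]


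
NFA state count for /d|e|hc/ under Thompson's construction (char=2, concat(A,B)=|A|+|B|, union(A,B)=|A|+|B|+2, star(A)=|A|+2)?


Syntax tree has 4 char leaf(s), 2 union(s), 0 star(s)
chars contribute 4×2 = 8; each union adds +2; each star adds +2
Total: 8 + 4 + 0 = 12 states


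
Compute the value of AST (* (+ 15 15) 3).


Evaluate inner: (+ 15 15) = 30
Evaluate root: (* 30 3) = 90
Result: 90


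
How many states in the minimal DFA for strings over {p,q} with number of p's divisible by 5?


Track (count of p) mod 5: states 0..4, accept at 0
Minimal DFA: 5 states


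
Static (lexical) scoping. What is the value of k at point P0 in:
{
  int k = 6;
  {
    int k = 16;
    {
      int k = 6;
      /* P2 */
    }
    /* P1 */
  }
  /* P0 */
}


k declared in the same block as P0
k = 6


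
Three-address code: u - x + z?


Break into single-operator statements:
t1 = u - x
t2 = t1 + z


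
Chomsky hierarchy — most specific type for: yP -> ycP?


LHS has context (more than one symbol) and |LHS| ≤ |RHS|
Classification: Type 1 (Context-Sensitive)


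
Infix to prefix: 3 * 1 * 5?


left-to-right (same/higher precedence on left): tree is (* (* 3 1) 5)
Prefix: * * 3 1 5


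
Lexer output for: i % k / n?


Scan left to right, longest-match per lexeme
Tokens: ID(i), OP(%), ID(k), OP(/), ID(n)


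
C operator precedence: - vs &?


'-' is additive (level 9); '&' is bitwise AND (level 5)
Higher level binds tighter
'-' has higher precedence than '&'


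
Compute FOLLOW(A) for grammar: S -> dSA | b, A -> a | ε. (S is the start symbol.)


$ ∈ FOLLOW(S). For each A -> αBβ: add FIRST(β)\{ε} to FOLLOW(B); if β nullable, add FOLLOW(A).
FOLLOW(A) = {$, a}


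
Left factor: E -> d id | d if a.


Common prefix: 'd'
Factored: E -> d E', E' -> id | if a


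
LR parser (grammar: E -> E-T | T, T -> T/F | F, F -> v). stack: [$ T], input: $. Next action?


lookahead ∉ {/} so T won't extend; reduce E -> T
Action: reduce (E -> T)


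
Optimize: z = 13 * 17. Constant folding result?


13 * 17 = 221 at compile time
Optimized: z = 221


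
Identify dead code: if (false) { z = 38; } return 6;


condition is constant false, so the whole block is unreachable
Dead: 'if (false) { z = 38; }'


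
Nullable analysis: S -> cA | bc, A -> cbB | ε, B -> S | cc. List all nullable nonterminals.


A nonterminal is nullable iff some alternative derives ε (directly, or every symbol in it is nullable)
Nullable: {A}


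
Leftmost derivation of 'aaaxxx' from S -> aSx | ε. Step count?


Derivation: S => aSx => aaSxx => aaaSxxx => aaaxxx
Steps: 4


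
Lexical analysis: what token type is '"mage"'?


Pattern: double-quoted sequence
Type: STRING_LITERAL


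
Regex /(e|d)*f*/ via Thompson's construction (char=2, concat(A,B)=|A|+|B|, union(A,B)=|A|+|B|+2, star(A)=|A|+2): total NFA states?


Syntax tree has 3 char leaf(s), 1 union(s), 2 star(s)
chars contribute 3×2 = 6; each union adds +2; each star adds +2
Total: 6 + 2 + 4 = 12 states


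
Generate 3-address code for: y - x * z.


Break into single-operator statements:
t1 = x * z
t2 = y - t1


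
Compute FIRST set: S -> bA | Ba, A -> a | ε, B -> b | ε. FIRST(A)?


Per alternative of A: FIRST(a) = {a}; FIRST(ε) = {ε}
FIRST(A) = {a, ε}


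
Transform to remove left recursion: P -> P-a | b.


Left-recursive alternatives: P-a; non-recursive: b
Introduce P': P -> bP', P' -> -aP' | ε


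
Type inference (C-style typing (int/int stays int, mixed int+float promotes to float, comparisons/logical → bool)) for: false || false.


Operand types: bool || bool
Rule: logical operators take bool operands and yield bool
Result type: bool


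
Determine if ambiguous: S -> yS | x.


right-linear, alternatives start with distinct terminals 'y' vs 'x': unique leftmost derivation
Unambiguous


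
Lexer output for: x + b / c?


Scan left to right, longest-match per lexeme
Tokens: ID(x), OP(+), ID(b), OP(/), ID(c)


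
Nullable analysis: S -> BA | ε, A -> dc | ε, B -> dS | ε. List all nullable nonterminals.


A nonterminal is nullable iff some alternative derives ε (directly, or every symbol in it is nullable)
Nullable: {A, B, S}


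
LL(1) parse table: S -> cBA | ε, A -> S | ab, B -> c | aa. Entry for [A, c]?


For [A, c]: 'c' ∈ FIRST(S)
Entry: A -> S


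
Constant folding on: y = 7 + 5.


7 + 5 = 12 at compile time
Optimized: y = 12


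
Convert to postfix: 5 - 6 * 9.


* has higher precedence, evaluate 6*9 first
Postfix: 5 6 9 * -


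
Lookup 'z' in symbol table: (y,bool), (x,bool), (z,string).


Lookup 'z' → type string


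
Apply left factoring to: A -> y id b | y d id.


Common prefix: 'y'
Factored: A -> y A', A' -> id b | d id


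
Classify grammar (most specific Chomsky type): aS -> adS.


LHS has context (more than one symbol) and |LHS| ≤ |RHS|
Classification: Type 1 (Context-Sensitive)


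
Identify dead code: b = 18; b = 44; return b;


first assignment to b is overwritten before any read
Dead: 'b = 18'


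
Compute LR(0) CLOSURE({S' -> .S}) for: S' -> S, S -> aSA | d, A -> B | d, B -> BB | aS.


Start: S' -> .S
For each item with dot before a nonterminal B, add B -> .γ for every B-production
Closure: [S' -> .S, S -> .aSA, S -> .d]


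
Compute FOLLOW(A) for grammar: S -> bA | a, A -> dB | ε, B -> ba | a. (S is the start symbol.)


$ ∈ FOLLOW(S). For each A -> αBβ: add FIRST(β)\{ε} to FOLLOW(B); if β nullable, add FOLLOW(A).
FOLLOW(A) = {$}


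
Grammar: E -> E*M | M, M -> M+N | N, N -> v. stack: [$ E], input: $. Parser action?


start symbol E on stack, input exhausted
Action: accept


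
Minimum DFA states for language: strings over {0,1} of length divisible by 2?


Track length mod 2: states 0..1, accept at 0
Minimal DFA: 2 states


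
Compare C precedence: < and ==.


'<' is relational (level 7); '==' is equality (level 6)
Higher level binds tighter
'<' has higher precedence than '=='


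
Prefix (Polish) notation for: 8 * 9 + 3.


left-to-right (same/higher precedence on left): tree is (+ (* 8 9) 3)
Prefix: + * 8 9 3


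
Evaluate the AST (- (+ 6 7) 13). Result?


Evaluate inner: (+ 6 7) = 13
Evaluate root: (- 13 13) = 0
Result: 0


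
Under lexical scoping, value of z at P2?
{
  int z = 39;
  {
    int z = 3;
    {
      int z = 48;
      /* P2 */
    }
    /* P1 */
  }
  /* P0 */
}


z declared in the same block as P2
z = 48


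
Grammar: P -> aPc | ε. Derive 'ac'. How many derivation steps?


Derivation: P => aPc => ac
Steps: 2


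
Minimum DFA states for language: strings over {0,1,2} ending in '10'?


Track the longest suffix of input matching a prefix of '10': 3 classes (prefixes of length 0..2)
Minimal DFA: 3 states


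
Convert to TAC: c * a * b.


Break into single-operator statements:
t1 = c * a
t2 = t1 * b


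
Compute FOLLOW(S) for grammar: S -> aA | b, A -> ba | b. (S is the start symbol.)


$ ∈ FOLLOW(S). For each A -> αBβ: add FIRST(β)\{ε} to FOLLOW(B); if β nullable, add FOLLOW(A).
FOLLOW(S) = {$}


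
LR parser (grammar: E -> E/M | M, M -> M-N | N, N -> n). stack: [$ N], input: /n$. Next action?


'N' (not preceded by M-) is the handle for M -> N
Action: reduce (M -> N)


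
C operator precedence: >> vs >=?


'>>' is shift (level 8); '>=' is relational (level 7)
Higher level binds tighter
'>>' has higher precedence than '>='


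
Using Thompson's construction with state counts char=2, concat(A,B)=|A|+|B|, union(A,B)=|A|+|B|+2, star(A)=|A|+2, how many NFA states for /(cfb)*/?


Syntax tree has 3 char leaf(s), 0 union(s), 1 star(s)
chars contribute 3×2 = 6; each union adds +2; each star adds +2
Total: 6 + 0 + 2 = 8 states


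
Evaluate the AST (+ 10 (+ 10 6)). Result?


Evaluate inner: (+ 10 6) = 16
Evaluate root: (+ 10 16) = 26
Result: 26


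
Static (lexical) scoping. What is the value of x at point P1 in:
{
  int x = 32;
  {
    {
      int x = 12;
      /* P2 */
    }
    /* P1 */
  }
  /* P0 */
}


P1's block does not declare x; resolves to the enclosing declaration at depth 0
x = 32


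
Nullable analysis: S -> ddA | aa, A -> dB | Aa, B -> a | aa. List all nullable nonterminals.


A nonterminal is nullable iff some alternative derives ε (directly, or every symbol in it is nullable)
Nullable: {}


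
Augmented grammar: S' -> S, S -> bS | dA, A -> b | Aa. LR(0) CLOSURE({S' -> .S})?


Start: S' -> .S
For each item with dot before a nonterminal B, add B -> .γ for every B-production
Closure: [S' -> .S, S -> .bS, S -> .dA]


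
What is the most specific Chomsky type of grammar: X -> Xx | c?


Left-linear: every RHS is a terminal or one nonterminal followed by a terminal
Classification: Type 3 (Regular)


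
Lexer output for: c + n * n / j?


Scan left to right, longest-match per lexeme
Tokens: ID(c), OP(+), ID(n), OP(*), ID(n), OP(/), ID(j)


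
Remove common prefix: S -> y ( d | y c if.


Common prefix: 'y'
Factored: S -> y S', S' -> ( d | c if


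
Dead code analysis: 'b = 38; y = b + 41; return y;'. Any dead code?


b is read by y's definition; y is returned
No dead code


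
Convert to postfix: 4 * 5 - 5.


Left to right (same or higher precedence on left)
Postfix: 4 5 * 5 -


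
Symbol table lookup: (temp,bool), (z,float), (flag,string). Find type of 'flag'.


Lookup 'flag' → type string


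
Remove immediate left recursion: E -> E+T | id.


Left-recursive alternatives: E+T; non-recursive: id
Introduce E': E -> idE', E' -> +TE' | ε


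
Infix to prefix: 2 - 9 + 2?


left-to-right (same/higher precedence on left): tree is (+ (- 2 9) 2)
Prefix: + - 2 9 2


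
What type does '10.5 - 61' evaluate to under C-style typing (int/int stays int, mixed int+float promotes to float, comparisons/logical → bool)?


Operand types: float - int
Rule: mixed int/float promotes to float; int/int stays int
Result type: float


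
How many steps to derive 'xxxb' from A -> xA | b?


Derivation: A => xA => xxA => xxxA => xxxb
Steps: 4


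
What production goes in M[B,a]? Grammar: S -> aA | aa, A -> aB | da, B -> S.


For [B, a]: 'a' ∈ FIRST(S)
Entry: B -> S


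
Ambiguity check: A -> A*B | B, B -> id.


precedence layered via separate nonterminal B: deterministic
Unambiguous


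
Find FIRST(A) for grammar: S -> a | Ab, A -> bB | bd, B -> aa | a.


Per alternative of A: FIRST(bB) = {b}; FIRST(bd) = {b}
FIRST(A) = {b}


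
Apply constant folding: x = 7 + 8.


7 + 8 = 15 at compile time
Optimized: x = 15


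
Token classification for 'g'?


Pattern: letter/underscore followed by alphanumerics, not a keyword
Type: IDENTIFIER


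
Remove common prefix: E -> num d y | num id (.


Common prefix: 'num'
Factored: E -> num E', E' -> d y | id (


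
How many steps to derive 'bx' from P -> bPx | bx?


Derivation: P => bx
Steps: 1


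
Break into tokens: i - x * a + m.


Scan left to right, longest-match per lexeme
Tokens: ID(i), OP(-), ID(x), OP(*), ID(a), OP(+), ID(m)


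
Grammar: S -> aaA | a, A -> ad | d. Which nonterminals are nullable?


A nonterminal is nullable iff some alternative derives ε (directly, or every symbol in it is nullable)
Nullable: {}


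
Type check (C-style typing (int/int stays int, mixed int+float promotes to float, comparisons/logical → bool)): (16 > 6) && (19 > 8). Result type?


Operand types: bool && bool
Rule: logical operators take bool operands and yield bool
Result type: bool


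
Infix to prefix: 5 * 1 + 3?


left-to-right (same/higher precedence on left): tree is (+ (* 5 1) 3)
Prefix: + * 5 1 3


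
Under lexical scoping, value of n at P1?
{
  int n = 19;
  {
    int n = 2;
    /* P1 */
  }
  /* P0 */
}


n declared in the same block as P1
n = 2


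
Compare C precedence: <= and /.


'/' is multiplicative (level 10); '<=' is relational (level 7)
Higher level binds tighter
'/' has higher precedence than '<='


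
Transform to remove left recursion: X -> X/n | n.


Left-recursive alternatives: X/n; non-recursive: n
Introduce X': X -> nX', X' -> /nX' | ε


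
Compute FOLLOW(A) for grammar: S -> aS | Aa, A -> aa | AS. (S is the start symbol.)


$ ∈ FOLLOW(S). For each A -> αBβ: add FIRST(β)\{ε} to FOLLOW(B); if β nullable, add FOLLOW(A).
FOLLOW(A) = {a}


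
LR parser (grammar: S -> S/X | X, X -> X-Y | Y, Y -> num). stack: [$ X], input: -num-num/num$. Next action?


shift '-' to continue X -> X-Y
Action: shift


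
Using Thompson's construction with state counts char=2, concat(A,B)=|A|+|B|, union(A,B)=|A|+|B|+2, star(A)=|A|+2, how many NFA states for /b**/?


Syntax tree has 1 char leaf(s), 0 union(s), 2 star(s)
chars contribute 1×2 = 2; each union adds +2; each star adds +2
Total: 2 + 0 + 4 = 6 states


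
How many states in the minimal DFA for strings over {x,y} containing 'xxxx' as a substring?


KMP-style automaton: 4 progress states + 1 absorbing accept = 5
Minimal DFA: 5 states


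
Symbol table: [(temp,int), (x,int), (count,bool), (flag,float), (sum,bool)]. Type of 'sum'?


Lookup 'sum' → type bool


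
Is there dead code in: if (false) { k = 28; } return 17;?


condition is constant false, so the whole block is unreachable
Dead: 'if (false) { k = 28; }'


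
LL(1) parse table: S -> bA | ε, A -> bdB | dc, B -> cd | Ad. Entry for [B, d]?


For [B, d]: 'd' ∈ FIRST(Ad)
Entry: B -> Ad


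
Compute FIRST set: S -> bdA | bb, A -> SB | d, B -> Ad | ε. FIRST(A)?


Per alternative of A: FIRST(SB) = {b}; FIRST(d) = {d}
FIRST(A) = {b, d}
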